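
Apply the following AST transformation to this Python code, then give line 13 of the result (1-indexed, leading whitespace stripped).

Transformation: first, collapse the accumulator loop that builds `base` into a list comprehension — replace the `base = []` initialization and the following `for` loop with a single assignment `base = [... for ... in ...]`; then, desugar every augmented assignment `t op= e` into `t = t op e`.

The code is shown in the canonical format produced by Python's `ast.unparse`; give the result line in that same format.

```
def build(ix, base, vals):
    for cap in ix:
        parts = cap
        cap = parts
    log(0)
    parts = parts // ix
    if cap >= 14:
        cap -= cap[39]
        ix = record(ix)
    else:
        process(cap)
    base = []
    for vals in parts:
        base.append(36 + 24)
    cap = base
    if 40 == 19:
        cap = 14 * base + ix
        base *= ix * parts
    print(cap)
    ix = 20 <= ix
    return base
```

cap = base

Transformed code:
def build(ix, base, vals):
    for cap in ix:
        parts = cap
        cap = parts
    log(0)
    parts = parts // ix
    if cap >= 14:
        cap = cap - cap[39]
        ix = record(ix)
    else:
        process(cap)
    base = [36 + 24 for vals in parts]
    cap = base
    if 40 == 19:
        cap = 14 * base + ix
        base = base * (ix * parts)
    print(cap)
    ix = 20 <= ix
    return base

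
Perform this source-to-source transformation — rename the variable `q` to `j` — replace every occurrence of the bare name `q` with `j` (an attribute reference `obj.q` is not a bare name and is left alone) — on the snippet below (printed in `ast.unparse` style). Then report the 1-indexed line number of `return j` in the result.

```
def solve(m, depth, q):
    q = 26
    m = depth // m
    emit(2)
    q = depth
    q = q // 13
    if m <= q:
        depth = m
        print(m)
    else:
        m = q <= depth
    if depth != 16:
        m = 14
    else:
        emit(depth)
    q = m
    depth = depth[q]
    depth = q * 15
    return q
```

19

Transformed code:
def solve(m, depth, j):
    j = 26
    m = depth // m
    emit(2)
    j = depth
    j = j // 13
    if m <= j:
        depth = m
        print(m)
    else:
        m = j <= depth
    if depth != 16:
        m = 14
    else:
        emit(depth)
    j = m
    depth = depth[j]
    depth = j * 15
    return j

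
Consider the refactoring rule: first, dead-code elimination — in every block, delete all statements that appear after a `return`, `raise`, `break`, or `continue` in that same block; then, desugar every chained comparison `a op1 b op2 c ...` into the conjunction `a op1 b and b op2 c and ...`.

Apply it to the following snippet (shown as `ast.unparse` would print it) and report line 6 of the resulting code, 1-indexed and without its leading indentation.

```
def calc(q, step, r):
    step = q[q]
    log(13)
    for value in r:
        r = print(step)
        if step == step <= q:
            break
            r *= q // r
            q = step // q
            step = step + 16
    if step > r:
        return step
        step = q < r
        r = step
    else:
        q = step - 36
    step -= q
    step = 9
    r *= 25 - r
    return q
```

if step == step and step <= q:

Transformed code:
def calc(q, step, r):
    step = q[q]
    log(13)
    for value in r:
        r = print(step)
        if step == step and step <= q:
            break
    if step > r:
        return step
    else:
        q = step - 36
    step -= q
    step = 9
    r *= 25 - r
    return q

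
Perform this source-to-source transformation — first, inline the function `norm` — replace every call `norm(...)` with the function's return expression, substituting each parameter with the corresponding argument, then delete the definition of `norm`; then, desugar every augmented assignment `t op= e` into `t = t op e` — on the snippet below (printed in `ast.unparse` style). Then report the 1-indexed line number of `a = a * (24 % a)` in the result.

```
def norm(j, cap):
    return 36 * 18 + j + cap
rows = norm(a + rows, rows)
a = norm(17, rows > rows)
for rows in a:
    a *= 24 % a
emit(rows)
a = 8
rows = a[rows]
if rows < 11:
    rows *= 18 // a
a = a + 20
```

4

Transformed code:
rows = 36 * 18 + (a + rows) + rows
a = 36 * 18 + 17 + (rows > rows)
for rows in a:
    a = a * (24 % a)
emit(rows)
a = 8
rows = a[rows]
if rows < 11:
    rows = rows * (18 // a)
a = a + 20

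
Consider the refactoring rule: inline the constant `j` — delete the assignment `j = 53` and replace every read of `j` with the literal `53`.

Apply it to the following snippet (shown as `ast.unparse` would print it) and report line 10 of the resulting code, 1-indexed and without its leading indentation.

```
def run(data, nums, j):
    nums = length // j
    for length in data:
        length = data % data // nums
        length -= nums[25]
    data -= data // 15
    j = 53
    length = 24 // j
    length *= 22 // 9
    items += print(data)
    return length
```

return length

Transformed code:
def run(data, nums, j):
    nums = length // 53
    for length in data:
        length = data % data // nums
        length -= nums[25]
    data -= data // 15
    length = 24 // 53
    length *= 22 // 9
    items += print(data)
    return length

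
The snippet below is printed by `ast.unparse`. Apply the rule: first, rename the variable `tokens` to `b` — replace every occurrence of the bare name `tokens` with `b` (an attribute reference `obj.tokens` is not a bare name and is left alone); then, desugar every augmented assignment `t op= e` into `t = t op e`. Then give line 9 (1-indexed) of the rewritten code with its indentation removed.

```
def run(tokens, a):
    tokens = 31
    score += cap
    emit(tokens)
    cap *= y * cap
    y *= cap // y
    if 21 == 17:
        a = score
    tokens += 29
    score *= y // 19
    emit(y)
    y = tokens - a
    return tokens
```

b = b + 29

Transformed code:
def run(b, a):
    b = 31
    score = score + cap
    emit(b)
    cap = cap * (y * cap)
    y = y * (cap // y)
    if 21 == 17:
        a = score
    b = b + 29
    score = score * (y // 19)
    emit(y)
    y = b - a
    return b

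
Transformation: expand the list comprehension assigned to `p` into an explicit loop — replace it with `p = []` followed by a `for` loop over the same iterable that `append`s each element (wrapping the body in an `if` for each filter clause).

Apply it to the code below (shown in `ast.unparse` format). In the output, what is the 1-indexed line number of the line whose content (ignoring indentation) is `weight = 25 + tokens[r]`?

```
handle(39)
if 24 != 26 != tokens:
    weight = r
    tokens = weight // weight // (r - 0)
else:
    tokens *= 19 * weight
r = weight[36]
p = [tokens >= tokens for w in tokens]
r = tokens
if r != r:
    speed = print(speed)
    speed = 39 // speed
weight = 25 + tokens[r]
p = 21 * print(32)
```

Transformed code:
handle(39)
if 24 != 26 != tokens:
    weight = r
    tokens = weight // weight // (r - 0)
else:
    tokens *= 19 * weight
r = weight[36]
p = []
for w in tokens:
    p.append(tokens >= tokens)
r = tokens
if r != r:
    speed = print(speed)
    speed = 39 // speed
weight = 25 + tokens[r]
p = 21 * print(32)

15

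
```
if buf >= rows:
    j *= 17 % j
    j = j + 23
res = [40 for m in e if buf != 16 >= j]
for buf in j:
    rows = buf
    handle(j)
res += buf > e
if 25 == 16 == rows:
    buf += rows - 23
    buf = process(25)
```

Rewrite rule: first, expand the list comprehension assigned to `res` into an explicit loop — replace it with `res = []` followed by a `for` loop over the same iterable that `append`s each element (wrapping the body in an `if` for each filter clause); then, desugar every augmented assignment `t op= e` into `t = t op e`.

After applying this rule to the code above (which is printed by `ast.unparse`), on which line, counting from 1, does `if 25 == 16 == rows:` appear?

12

Transformed code:
if buf >= rows:
    j = j * (17 % j)
    j = j + 23
res = []
for m in e:
    if buf != 16 >= j:
        res.append(40)
for buf in j:
    rows = buf
    handle(j)
res = res + (buf > e)
if 25 == 16 == rows:
    buf = buf + (rows - 23)
    buf = process(25)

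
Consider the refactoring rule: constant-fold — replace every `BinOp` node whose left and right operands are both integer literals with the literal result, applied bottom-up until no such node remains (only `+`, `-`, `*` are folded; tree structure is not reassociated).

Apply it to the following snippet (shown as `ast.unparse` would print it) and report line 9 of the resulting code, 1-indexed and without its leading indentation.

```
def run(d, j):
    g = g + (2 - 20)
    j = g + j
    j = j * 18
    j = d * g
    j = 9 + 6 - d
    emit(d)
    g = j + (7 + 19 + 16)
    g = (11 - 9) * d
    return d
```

Transformed code:
def run(d, j):
    g = g + -18
    j = g + j
    j = j * 18
    j = d * g
    j = 15 - d
    emit(d)
    g = j + 42
    g = 2 * d
    return d

g = 2 * d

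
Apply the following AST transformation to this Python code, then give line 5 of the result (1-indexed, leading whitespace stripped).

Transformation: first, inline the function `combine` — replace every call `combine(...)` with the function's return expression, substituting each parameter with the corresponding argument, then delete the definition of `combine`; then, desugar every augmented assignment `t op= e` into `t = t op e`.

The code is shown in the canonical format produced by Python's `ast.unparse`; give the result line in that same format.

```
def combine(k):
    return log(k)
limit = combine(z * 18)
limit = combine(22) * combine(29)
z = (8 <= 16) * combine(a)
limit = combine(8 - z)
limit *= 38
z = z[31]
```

limit = limit * 38

Transformed code:
limit = log(z * 18)
limit = log(22) * log(29)
z = (8 <= 16) * log(a)
limit = log(8 - z)
limit = limit * 38
z = z[31]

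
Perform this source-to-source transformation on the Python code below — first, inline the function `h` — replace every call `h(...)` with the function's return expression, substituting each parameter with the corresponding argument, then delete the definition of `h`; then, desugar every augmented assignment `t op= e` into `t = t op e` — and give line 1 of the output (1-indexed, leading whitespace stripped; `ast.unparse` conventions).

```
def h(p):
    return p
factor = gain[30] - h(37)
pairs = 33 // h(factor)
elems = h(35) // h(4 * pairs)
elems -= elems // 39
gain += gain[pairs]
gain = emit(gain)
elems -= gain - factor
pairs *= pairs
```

Transformed code:
factor = gain[30] - 37
pairs = 33 // factor
elems = 35 // (4 * pairs)
elems = elems - elems // 39
gain = gain + gain[pairs]
gain = emit(gain)
elems = elems - (gain - factor)
pairs = pairs * pairs

factor = gain[30] - 37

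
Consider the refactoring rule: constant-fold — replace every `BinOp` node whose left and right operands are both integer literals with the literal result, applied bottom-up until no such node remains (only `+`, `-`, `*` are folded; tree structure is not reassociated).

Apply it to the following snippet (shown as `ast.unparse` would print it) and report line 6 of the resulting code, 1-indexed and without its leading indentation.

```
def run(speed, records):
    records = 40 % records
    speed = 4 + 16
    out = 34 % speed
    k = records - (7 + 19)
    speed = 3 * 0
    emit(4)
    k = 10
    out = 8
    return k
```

speed = 0

Transformed code:
def run(speed, records):
    records = 40 % records
    speed = 20
    out = 34 % speed
    k = records - 26
    speed = 0
    emit(4)
    k = 10
    out = 8
    return k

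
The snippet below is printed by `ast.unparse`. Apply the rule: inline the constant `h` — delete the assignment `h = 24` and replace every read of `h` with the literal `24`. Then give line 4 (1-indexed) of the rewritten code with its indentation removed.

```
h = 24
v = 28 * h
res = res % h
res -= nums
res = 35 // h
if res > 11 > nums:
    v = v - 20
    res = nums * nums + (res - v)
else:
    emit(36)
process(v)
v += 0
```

Transformed code:
v = 28 * 24
res = res % 24
res -= nums
res = 35 // 24
if res > 11 > nums:
    v = v - 20
    res = nums * nums + (res - v)
else:
    emit(36)
process(v)
v += 0

res = 35 // 24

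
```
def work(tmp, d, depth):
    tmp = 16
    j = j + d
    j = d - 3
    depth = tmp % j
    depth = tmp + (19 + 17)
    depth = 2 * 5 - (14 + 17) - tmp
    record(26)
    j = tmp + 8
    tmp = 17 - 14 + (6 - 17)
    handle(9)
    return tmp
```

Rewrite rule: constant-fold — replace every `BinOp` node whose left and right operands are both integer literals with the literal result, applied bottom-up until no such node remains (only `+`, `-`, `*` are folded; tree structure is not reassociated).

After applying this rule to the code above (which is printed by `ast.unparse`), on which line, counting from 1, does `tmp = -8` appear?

10

Transformed code:
def work(tmp, d, depth):
    tmp = 16
    j = j + d
    j = d - 3
    depth = tmp % j
    depth = tmp + 36
    depth = -21 - tmp
    record(26)
    j = tmp + 8
    tmp = -8
    handle(9)
    return tmp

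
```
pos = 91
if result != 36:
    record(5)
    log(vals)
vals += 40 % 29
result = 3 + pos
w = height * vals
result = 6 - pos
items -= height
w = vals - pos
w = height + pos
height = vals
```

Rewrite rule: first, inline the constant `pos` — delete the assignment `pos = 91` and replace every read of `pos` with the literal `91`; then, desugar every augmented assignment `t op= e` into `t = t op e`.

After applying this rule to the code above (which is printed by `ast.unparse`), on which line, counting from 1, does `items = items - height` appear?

Transformed code:
if result != 36:
    record(5)
    log(vals)
vals = vals + 40 % 29
result = 3 + 91
w = height * vals
result = 6 - 91
items = items - height
w = vals - 91
w = height + 91
height = vals

8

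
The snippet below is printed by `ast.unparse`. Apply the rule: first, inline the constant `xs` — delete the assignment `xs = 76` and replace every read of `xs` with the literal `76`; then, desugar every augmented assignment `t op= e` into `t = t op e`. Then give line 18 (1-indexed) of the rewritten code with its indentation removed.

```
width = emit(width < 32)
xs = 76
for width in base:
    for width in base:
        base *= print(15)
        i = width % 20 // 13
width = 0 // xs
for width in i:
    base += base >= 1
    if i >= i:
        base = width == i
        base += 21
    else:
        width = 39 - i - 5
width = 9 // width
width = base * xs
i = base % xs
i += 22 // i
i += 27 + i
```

i = i + (27 + i)

Transformed code:
width = emit(width < 32)
for width in base:
    for width in base:
        base = base * print(15)
        i = width % 20 // 13
width = 0 // 76
for width in i:
    base = base + (base >= 1)
    if i >= i:
        base = width == i
        base = base + 21
    else:
        width = 39 - i - 5
width = 9 // width
width = base * 76
i = base % 76
i = i + 22 // i
i = i + (27 + i)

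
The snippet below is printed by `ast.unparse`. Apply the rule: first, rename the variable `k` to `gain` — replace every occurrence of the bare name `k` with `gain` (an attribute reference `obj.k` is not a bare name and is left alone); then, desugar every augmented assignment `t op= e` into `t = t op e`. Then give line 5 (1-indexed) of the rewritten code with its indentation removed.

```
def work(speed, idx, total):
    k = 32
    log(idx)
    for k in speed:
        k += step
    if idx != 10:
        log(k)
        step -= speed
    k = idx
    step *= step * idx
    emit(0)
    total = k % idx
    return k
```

Transformed code:
def work(speed, idx, total):
    gain = 32
    log(idx)
    for gain in speed:
        gain = gain + step
    if idx != 10:
        log(gain)
        step = step - speed
    gain = idx
    step = step * (step * idx)
    emit(0)
    total = gain % idx
    return gain

gain = gain + step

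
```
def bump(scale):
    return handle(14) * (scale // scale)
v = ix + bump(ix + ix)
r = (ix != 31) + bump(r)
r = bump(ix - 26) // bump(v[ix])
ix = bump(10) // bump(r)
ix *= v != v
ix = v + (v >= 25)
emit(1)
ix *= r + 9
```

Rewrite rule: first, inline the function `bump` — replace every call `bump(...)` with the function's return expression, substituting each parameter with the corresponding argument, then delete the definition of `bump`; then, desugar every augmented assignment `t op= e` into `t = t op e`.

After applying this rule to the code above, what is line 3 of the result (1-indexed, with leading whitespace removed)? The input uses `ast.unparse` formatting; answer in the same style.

r = handle(14) * ((ix - 26) // (ix - 26)) // (handle(14) * (v[ix] // v[ix]))

Transformed code:
v = ix + handle(14) * ((ix + ix) // (ix + ix))
r = (ix != 31) + handle(14) * (r // r)
r = handle(14) * ((ix - 26) // (ix - 26)) // (handle(14) * (v[ix] // v[ix]))
ix = handle(14) * (10 // 10) // (handle(14) * (r // r))
ix = ix * (v != v)
ix = v + (v >= 25)
emit(1)
ix = ix * (r + 9)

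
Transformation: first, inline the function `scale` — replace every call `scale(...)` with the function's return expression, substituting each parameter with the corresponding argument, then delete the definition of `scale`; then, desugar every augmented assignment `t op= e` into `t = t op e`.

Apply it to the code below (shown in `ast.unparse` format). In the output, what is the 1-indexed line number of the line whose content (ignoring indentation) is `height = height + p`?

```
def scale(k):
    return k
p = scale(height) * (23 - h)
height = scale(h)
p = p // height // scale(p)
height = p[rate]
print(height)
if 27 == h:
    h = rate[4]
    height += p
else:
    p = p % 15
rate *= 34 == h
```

Transformed code:
p = height * (23 - h)
height = h
p = p // height // p
height = p[rate]
print(height)
if 27 == h:
    h = rate[4]
    height = height + p
else:
    p = p % 15
rate = rate * (34 == h)

8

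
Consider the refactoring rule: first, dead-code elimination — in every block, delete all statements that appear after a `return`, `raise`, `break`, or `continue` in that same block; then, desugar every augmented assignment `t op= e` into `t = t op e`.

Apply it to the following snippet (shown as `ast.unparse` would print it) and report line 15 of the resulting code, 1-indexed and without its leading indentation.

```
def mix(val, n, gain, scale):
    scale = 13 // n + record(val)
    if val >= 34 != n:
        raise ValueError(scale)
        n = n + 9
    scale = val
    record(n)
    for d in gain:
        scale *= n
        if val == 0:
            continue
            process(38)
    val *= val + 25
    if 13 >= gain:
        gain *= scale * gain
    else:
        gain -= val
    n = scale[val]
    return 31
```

Transformed code:
def mix(val, n, gain, scale):
    scale = 13 // n + record(val)
    if val >= 34 != n:
        raise ValueError(scale)
    scale = val
    record(n)
    for d in gain:
        scale = scale * n
        if val == 0:
            continue
    val = val * (val + 25)
    if 13 >= gain:
        gain = gain * (scale * gain)
    else:
        gain = gain - val
    n = scale[val]
    return 31

gain = gain - val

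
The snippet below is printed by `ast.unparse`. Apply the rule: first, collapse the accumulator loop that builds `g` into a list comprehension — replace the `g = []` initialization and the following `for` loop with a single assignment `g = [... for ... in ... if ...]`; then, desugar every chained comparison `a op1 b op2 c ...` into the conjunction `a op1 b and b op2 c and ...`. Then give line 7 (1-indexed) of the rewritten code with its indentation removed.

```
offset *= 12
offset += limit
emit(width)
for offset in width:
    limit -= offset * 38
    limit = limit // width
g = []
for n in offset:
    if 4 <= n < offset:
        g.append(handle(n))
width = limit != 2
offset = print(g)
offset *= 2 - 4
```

g = [handle(n) for n in offset if 4 <= n and n < offset]

Transformed code:
offset *= 12
offset += limit
emit(width)
for offset in width:
    limit -= offset * 38
    limit = limit // width
g = [handle(n) for n in offset if 4 <= n and n < offset]
width = limit != 2
offset = print(g)
offset *= 2 - 4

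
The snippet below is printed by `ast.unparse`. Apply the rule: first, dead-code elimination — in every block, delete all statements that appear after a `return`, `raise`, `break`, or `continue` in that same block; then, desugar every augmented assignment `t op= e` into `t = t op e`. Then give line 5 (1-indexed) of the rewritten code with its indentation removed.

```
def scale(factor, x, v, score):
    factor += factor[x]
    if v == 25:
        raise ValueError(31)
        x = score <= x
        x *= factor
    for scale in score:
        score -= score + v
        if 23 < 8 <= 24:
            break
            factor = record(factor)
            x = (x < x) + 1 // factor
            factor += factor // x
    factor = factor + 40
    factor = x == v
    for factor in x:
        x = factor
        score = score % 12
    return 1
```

Transformed code:
def scale(factor, x, v, score):
    factor = factor + factor[x]
    if v == 25:
        raise ValueError(31)
    for scale in score:
        score = score - (score + v)
        if 23 < 8 <= 24:
            break
    factor = factor + 40
    factor = x == v
    for factor in x:
        x = factor
        score = score % 12
    return 1

for scale in score:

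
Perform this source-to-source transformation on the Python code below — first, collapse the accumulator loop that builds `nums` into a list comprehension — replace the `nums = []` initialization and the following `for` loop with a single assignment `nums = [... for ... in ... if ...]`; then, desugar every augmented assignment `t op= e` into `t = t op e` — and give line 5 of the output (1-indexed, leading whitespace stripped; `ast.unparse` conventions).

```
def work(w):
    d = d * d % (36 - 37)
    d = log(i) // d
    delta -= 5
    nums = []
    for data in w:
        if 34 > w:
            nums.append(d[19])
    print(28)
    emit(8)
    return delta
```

nums = [d[19] for data in w if 34 > w]

Transformed code:
def work(w):
    d = d * d % (36 - 37)
    d = log(i) // d
    delta = delta - 5
    nums = [d[19] for data in w if 34 > w]
    print(28)
    emit(8)
    return delta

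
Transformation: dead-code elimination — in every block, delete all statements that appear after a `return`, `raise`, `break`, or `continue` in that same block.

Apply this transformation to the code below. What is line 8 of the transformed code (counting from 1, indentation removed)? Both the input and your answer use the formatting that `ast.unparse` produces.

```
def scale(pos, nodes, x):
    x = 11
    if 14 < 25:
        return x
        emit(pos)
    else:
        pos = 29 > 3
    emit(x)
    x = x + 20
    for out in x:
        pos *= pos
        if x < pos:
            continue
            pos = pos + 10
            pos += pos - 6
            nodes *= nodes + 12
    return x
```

x = x + 20

Transformed code:
def scale(pos, nodes, x):
    x = 11
    if 14 < 25:
        return x
    else:
        pos = 29 > 3
    emit(x)
    x = x + 20
    for out in x:
        pos *= pos
        if x < pos:
            continue
    return x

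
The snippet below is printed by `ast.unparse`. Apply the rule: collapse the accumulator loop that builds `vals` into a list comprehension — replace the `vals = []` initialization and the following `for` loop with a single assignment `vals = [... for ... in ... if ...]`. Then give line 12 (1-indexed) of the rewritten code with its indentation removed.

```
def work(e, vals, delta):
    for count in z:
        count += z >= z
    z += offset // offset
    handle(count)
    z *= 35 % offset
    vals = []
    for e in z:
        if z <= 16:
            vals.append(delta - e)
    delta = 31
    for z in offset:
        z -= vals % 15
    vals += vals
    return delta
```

Transformed code:
def work(e, vals, delta):
    for count in z:
        count += z >= z
    z += offset // offset
    handle(count)
    z *= 35 % offset
    vals = [delta - e for e in z if z <= 16]
    delta = 31
    for z in offset:
        z -= vals % 15
    vals += vals
    return delta

return delta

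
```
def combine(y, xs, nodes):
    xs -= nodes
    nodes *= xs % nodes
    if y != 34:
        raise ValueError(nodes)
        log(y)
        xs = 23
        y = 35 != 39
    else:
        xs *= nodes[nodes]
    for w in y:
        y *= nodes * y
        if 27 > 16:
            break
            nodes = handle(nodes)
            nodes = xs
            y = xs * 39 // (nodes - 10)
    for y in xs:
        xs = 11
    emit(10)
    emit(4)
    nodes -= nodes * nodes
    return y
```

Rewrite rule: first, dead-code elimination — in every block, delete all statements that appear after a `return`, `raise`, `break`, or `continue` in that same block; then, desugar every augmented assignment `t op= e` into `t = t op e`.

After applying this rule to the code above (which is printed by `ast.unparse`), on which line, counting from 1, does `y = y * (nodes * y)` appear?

9

Transformed code:
def combine(y, xs, nodes):
    xs = xs - nodes
    nodes = nodes * (xs % nodes)
    if y != 34:
        raise ValueError(nodes)
    else:
        xs = xs * nodes[nodes]
    for w in y:
        y = y * (nodes * y)
        if 27 > 16:
            break
    for y in xs:
        xs = 11
    emit(10)
    emit(4)
    nodes = nodes - nodes * nodes
    return y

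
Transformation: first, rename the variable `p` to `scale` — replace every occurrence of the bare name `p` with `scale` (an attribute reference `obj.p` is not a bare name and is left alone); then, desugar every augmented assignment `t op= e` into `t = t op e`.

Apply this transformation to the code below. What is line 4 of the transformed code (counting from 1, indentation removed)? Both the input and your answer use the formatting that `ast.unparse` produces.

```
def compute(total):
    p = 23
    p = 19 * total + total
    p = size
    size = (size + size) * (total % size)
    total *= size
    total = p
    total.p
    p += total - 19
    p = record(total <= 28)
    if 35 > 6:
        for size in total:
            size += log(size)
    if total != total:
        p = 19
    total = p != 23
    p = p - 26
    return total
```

Transformed code:
def compute(total):
    scale = 23
    scale = 19 * total + total
    scale = size
    size = (size + size) * (total % size)
    total = total * size
    total = scale
    total.p
    scale = scale + (total - 19)
    scale = record(total <= 28)
    if 35 > 6:
        for size in total:
            size = size + log(size)
    if total != total:
        scale = 19
    total = scale != 23
    scale = scale - 26
    return total

scale = size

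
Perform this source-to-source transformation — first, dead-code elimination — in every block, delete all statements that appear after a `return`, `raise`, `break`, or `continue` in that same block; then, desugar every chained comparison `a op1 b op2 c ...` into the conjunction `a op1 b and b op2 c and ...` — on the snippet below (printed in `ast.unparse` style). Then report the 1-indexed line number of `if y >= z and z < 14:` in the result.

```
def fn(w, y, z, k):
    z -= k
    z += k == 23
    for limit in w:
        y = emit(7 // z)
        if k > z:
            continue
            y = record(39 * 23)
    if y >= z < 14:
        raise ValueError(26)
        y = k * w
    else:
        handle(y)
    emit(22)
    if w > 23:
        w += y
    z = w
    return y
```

Transformed code:
def fn(w, y, z, k):
    z -= k
    z += k == 23
    for limit in w:
        y = emit(7 // z)
        if k > z:
            continue
    if y >= z and z < 14:
        raise ValueError(26)
    else:
        handle(y)
    emit(22)
    if w > 23:
        w += y
    z = w
    return y

8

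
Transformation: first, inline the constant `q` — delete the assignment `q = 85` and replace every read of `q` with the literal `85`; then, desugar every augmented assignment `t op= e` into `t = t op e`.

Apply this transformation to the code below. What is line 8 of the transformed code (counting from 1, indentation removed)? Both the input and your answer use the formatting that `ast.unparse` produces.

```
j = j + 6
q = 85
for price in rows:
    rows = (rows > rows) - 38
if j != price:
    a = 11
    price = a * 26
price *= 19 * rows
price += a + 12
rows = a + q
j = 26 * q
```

price = price + (a + 12)

Transformed code:
j = j + 6
for price in rows:
    rows = (rows > rows) - 38
if j != price:
    a = 11
    price = a * 26
price = price * (19 * rows)
price = price + (a + 12)
rows = a + 85
j = 26 * 85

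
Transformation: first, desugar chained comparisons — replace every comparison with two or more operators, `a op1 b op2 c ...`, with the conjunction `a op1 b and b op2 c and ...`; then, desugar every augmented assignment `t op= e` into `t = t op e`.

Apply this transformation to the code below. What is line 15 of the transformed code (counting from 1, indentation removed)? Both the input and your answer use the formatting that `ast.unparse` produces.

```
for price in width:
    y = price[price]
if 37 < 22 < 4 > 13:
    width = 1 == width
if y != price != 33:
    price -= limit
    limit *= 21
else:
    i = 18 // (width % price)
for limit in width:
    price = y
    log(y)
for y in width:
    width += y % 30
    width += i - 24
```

width = width + (i - 24)

Transformed code:
for price in width:
    y = price[price]
if 37 < 22 and 22 < 4 and (4 > 13):
    width = 1 == width
if y != price and price != 33:
    price = price - limit
    limit = limit * 21
else:
    i = 18 // (width % price)
for limit in width:
    price = y
    log(y)
for y in width:
    width = width + y % 30
    width = width + (i - 24)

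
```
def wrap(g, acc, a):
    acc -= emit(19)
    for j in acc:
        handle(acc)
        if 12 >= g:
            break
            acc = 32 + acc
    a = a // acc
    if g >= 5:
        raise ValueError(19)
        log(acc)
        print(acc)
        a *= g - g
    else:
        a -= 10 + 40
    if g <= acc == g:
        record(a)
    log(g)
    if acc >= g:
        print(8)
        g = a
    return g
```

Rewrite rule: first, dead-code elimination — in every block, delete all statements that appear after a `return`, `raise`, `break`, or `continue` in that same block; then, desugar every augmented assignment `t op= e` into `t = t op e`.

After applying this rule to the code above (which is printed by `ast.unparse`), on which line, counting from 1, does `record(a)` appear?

Transformed code:
def wrap(g, acc, a):
    acc = acc - emit(19)
    for j in acc:
        handle(acc)
        if 12 >= g:
            break
    a = a // acc
    if g >= 5:
        raise ValueError(19)
    else:
        a = a - (10 + 40)
    if g <= acc == g:
        record(a)
    log(g)
    if acc >= g:
        print(8)
        g = a
    return g

13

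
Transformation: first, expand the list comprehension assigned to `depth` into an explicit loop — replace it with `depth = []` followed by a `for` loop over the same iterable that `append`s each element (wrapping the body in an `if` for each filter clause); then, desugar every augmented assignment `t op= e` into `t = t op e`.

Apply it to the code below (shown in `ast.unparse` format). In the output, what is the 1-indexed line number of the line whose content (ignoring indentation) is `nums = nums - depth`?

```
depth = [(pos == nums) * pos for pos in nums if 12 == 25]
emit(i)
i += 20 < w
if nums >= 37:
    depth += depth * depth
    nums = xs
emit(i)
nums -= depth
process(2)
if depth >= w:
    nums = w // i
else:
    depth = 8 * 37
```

11

Transformed code:
depth = []
for pos in nums:
    if 12 == 25:
        depth.append((pos == nums) * pos)
emit(i)
i = i + (20 < w)
if nums >= 37:
    depth = depth + depth * depth
    nums = xs
emit(i)
nums = nums - depth
process(2)
if depth >= w:
    nums = w // i
else:
    depth = 8 * 37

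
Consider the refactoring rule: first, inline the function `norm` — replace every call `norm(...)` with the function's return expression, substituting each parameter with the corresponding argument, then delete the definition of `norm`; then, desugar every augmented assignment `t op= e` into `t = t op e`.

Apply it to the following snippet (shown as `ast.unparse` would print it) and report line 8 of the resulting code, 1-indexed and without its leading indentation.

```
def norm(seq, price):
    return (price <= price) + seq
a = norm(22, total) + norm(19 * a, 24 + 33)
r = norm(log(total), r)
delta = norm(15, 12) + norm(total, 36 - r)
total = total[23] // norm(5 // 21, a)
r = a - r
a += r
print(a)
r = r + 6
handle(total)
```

r = r + 6

Transformed code:
a = (total <= total) + 22 + ((24 + 33 <= 24 + 33) + 19 * a)
r = (r <= r) + log(total)
delta = (12 <= 12) + 15 + ((36 - r <= 36 - r) + total)
total = total[23] // ((a <= a) + 5 // 21)
r = a - r
a = a + r
print(a)
r = r + 6
handle(total)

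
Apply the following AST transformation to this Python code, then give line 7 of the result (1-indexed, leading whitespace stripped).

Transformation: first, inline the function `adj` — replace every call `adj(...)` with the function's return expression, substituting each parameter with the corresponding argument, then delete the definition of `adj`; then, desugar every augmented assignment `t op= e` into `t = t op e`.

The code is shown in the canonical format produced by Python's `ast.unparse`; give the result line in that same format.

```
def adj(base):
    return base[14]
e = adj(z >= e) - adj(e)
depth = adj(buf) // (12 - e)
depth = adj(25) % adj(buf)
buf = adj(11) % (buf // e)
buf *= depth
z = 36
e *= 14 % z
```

Transformed code:
e = (z >= e)[14] - e[14]
depth = buf[14] // (12 - e)
depth = 25[14] % buf[14]
buf = 11[14] % (buf // e)
buf = buf * depth
z = 36
e = e * (14 % z)

e = e * (14 % z)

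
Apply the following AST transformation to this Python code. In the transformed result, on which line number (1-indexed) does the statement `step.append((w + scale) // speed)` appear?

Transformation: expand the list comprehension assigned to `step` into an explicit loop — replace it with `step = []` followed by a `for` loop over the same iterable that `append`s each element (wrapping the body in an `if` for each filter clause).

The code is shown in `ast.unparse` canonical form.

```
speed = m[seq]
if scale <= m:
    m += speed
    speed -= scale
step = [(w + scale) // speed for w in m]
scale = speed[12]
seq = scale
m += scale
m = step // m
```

7

Transformed code:
speed = m[seq]
if scale <= m:
    m += speed
    speed -= scale
step = []
for w in m:
    step.append((w + scale) // speed)
scale = speed[12]
seq = scale
m += scale
m = step // m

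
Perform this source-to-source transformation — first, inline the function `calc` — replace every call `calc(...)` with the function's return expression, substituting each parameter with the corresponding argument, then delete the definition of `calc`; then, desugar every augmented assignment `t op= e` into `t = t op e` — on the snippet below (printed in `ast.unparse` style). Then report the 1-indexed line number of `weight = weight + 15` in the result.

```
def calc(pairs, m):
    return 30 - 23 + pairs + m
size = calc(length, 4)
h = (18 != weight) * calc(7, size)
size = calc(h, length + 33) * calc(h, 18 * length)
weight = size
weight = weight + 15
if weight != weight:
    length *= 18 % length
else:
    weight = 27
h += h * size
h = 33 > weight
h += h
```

Transformed code:
size = 30 - 23 + length + 4
h = (18 != weight) * (30 - 23 + 7 + size)
size = (30 - 23 + h + (length + 33)) * (30 - 23 + h + 18 * length)
weight = size
weight = weight + 15
if weight != weight:
    length = length * (18 % length)
else:
    weight = 27
h = h + h * size
h = 33 > weight
h = h + h

5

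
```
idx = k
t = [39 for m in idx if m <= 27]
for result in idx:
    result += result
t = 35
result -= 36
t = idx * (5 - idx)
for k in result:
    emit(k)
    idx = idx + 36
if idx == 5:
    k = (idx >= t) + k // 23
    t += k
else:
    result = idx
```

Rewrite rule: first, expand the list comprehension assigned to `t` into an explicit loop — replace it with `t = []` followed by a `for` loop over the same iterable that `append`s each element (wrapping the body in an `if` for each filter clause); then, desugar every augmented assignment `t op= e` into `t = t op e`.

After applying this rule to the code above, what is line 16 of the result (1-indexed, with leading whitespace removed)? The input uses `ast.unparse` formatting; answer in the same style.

Transformed code:
idx = k
t = []
for m in idx:
    if m <= 27:
        t.append(39)
for result in idx:
    result = result + result
t = 35
result = result - 36
t = idx * (5 - idx)
for k in result:
    emit(k)
    idx = idx + 36
if idx == 5:
    k = (idx >= t) + k // 23
    t = t + k
else:
    result = idx

t = t + k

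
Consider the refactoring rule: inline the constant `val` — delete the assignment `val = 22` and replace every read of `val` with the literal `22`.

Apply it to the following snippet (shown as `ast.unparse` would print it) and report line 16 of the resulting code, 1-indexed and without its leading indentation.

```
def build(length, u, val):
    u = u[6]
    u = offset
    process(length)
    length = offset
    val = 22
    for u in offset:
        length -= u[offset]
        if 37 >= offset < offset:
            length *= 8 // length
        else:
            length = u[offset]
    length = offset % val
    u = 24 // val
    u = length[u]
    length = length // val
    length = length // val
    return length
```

Transformed code:
def build(length, u, val):
    u = u[6]
    u = offset
    process(length)
    length = offset
    for u in offset:
        length -= u[offset]
        if 37 >= offset < offset:
            length *= 8 // length
        else:
            length = u[offset]
    length = offset % 22
    u = 24 // 22
    u = length[u]
    length = length // 22
    length = length // 22
    return length

length = length // 22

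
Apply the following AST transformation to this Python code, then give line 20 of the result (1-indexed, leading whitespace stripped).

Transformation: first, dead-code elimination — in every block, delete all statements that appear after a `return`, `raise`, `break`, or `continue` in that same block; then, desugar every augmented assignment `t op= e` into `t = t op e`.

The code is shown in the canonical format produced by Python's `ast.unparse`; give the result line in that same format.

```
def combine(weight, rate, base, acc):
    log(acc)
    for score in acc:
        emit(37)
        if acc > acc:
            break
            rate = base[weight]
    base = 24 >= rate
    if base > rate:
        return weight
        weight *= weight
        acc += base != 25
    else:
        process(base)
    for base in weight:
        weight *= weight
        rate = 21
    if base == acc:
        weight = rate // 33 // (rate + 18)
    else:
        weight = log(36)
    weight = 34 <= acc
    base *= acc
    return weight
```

Transformed code:
def combine(weight, rate, base, acc):
    log(acc)
    for score in acc:
        emit(37)
        if acc > acc:
            break
    base = 24 >= rate
    if base > rate:
        return weight
    else:
        process(base)
    for base in weight:
        weight = weight * weight
        rate = 21
    if base == acc:
        weight = rate // 33 // (rate + 18)
    else:
        weight = log(36)
    weight = 34 <= acc
    base = base * acc
    return weight

base = base * acc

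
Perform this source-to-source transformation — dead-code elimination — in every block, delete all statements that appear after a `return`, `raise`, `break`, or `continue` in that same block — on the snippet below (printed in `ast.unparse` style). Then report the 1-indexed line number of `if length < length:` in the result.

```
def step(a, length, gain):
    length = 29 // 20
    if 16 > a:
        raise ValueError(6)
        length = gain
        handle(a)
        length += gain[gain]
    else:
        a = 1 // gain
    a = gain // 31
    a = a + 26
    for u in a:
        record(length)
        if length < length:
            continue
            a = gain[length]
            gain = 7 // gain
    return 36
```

11

Transformed code:
def step(a, length, gain):
    length = 29 // 20
    if 16 > a:
        raise ValueError(6)
    else:
        a = 1 // gain
    a = gain // 31
    a = a + 26
    for u in a:
        record(length)
        if length < length:
            continue
    return 36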